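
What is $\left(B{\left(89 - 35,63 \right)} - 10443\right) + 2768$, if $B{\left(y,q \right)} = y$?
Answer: $-7621$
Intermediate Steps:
$\left(B{\left(89 - 35,63 \right)} - 10443\right) + 2768 = \left(\left(89 - 35\right) - 10443\right) + 2768 = \left(54 - 10443\right) + 2768 = -10389 + 2768 = -7621$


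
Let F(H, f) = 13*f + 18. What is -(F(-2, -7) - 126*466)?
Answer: 58789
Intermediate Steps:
F(H, f) = 18 + 13*f
-(F(-2, -7) - 126*466) = -((18 + 13*(-7)) - 126*466) = -((18 - 91) - 58716) = -(-73 - 58716) = -1*(-58789) = 58789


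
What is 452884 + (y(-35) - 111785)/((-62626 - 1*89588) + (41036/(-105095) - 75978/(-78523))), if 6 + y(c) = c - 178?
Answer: 142219642416516814953/314030549416127 ≈ 4.5288e+5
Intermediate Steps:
y(c) = -184 + c (y(c) = -6 + (c - 178) = -6 + (-178 + c) = -184 + c)
452884 + (y(-35) - 111785)/((-62626 - 1*89588) + (41036/(-105095) - 75978/(-78523))) = 452884 + ((-184 - 35) - 111785)/((-62626 - 1*89588) + (41036/(-105095) - 75978/(-78523))) = 452884 + (-219 - 111785)/((-62626 - 89588) + (41036*(-1/105095) - 75978*(-1/78523))) = 452884 - 112004/(-152214 + (-41036/105095 + 75978/78523)) = 452884 - 112004/(-152214 + 4762638082/8252374685) = 452884 - 112004/(-1256122197664508/8252374685) = 452884 - 112004*(-8252374685/1256122197664508) = 452884 + 231074743554685/314030549416127 = 142219642416516814953/314030549416127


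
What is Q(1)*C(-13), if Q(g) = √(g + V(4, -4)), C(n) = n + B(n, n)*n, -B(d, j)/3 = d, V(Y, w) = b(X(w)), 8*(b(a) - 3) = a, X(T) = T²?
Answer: -520*√6 ≈ -1273.7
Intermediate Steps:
b(a) = 3 + a/8
V(Y, w) = 3 + w²/8
B(d, j) = -3*d
C(n) = n - 3*n² (C(n) = n + (-3*n)*n = n - 3*n²)
Q(g) = √(5 + g) (Q(g) = √(g + (3 + (⅛)*(-4)²)) = √(g + (3 + (⅛)*16)) = √(g + (3 + 2)) = √(g + 5) = √(5 + g))
Q(1)*C(-13) = √(5 + 1)*(-13*(1 - 3*(-13))) = √6*(-13*(1 + 39)) = √6*(-13*40) = √6*(-520) = -520*√6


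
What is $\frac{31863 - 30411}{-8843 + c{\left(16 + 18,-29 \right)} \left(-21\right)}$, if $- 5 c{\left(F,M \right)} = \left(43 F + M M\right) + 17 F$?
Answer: $\frac{3630}{8143} \approx 0.44578$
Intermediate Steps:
$c{\left(F,M \right)} = - 12 F - \frac{M^{2}}{5}$ ($c{\left(F,M \right)} = - \frac{\left(43 F + M M\right) + 17 F}{5} = - \frac{\left(43 F + M^{2}\right) + 17 F}{5} = - \frac{\left(M^{2} + 43 F\right) + 17 F}{5} = - \frac{M^{2} + 60 F}{5} = - 12 F - \frac{M^{2}}{5}$)
$\frac{31863 - 30411}{-8843 + c{\left(16 + 18,-29 \right)} \left(-21\right)} = \frac{31863 - 30411}{-8843 + \left(- 12 \left(16 + 18\right) - \frac{\left(-29\right)^{2}}{5}\right) \left(-21\right)} = \frac{1452}{-8843 + \left(\left(-12\right) 34 - \frac{841}{5}\right) \left(-21\right)} = \frac{1452}{-8843 + \left(-408 - \frac{841}{5}\right) \left(-21\right)} = \frac{1452}{-8843 - - \frac{60501}{5}} = \frac{1452}{-8843 + \frac{60501}{5}} = \frac{1452}{\frac{16286}{5}} = 1452 \cdot \frac{5}{16286} = \frac{3630}{8143}$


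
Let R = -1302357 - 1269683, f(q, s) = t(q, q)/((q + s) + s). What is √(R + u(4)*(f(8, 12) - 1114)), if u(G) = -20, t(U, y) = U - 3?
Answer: I*√40796210/4 ≈ 1596.8*I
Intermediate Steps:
t(U, y) = -3 + U
f(q, s) = (-3 + q)/(q + 2*s) (f(q, s) = (-3 + q)/((q + s) + s) = (-3 + q)/(q + 2*s))
R = -2572040
√(R + u(4)*(f(8, 12) - 1114)) = √(-2572040 - 20*((-3 + 8)/(8 + 2*12) - 1114)) = √(-2572040 - 20*(5/(8 + 24) - 1114)) = √(-2572040 - 20*(5/32 - 1114)) = √(-2572040 - 20*(-35643/32)) = √(-2572040 + 178215/8) = √(-20398105/8) = I*√40796210/4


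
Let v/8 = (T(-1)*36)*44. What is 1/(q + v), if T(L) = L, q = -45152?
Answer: -1/57824 ≈ -1.7294e-5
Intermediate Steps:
v = -12672 (v = 8*(-1*36*44) = 8*(-36*44) = 8*(-1584) = -12672)
1/(q + v) = 1/(-45152 - 12672) = 1/(-57824) = -1/57824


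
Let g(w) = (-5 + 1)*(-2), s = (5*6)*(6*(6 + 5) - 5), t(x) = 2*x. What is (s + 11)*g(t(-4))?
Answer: 14728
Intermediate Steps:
s = 1830 (s = 30*(6*11 - 5) = 30*(66 - 5) = 30*61 = 1830)
g(w) = 8 (g(w) = -4*(-2) = 8)
(s + 11)*g(t(-4)) = (1830 + 11)*8 = 1841*8 = 14728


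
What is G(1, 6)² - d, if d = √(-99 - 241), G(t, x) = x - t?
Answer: 25 - 2*I*√85 ≈ 25.0 - 18.439*I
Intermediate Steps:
d = 2*I*√85 (d = √(-340) = 2*I*√85 ≈ 18.439*I)
G(1, 6)² - d = (6 - 1*1)² - 2*I*√85 = (6 - 1)² - 2*I*√85 = 5² - 2*I*√85 = 25 - 2*I*√85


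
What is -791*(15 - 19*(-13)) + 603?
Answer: -206639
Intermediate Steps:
-791*(15 - 19*(-13)) + 603 = -791*(15 + 247) + 603 = -791*262 + 603 = -207242 + 603 = -206639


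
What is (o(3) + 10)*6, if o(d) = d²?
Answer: 114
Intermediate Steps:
(o(3) + 10)*6 = (3² + 10)*6 = (9 + 10)*6 = 19*6 = 114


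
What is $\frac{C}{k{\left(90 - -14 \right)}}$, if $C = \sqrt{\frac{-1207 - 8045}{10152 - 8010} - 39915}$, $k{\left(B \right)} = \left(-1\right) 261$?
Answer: $- \frac{19 i \sqrt{1565921}}{31059} \approx - 0.76551 i$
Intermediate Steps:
$k{\left(B \right)} = -261$
$C = \frac{19 i \sqrt{1565921}}{119}$ ($C = \sqrt{- \frac{9252}{2142} - 39915} = \sqrt{\left(-9252\right) \frac{1}{2142} - 39915} = \sqrt{- \frac{514}{119} - 39915} = \sqrt{- \frac{4750399}{119}} = \frac{19 i \sqrt{1565921}}{119} \approx 199.8 i$)
$\frac{C}{k{\left(90 - -14 \right)}} = \frac{\frac{19}{119} i \sqrt{1565921}}{-261} = \frac{19 i \sqrt{1565921}}{119} \left(- \frac{1}{261}\right) = - \frac{19 i \sqrt{1565921}}{31059}$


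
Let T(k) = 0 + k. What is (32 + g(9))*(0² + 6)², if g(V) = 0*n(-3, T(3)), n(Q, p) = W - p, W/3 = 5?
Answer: 1152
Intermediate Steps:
W = 15 (W = 3*5 = 15)
T(k) = k
n(Q, p) = 15 - p
g(V) = 0 (g(V) = 0*(15 - 1*3) = 0*(15 - 3) = 0*12 = 0)
(32 + g(9))*(0² + 6)² = (32 + 0)*(0² + 6)² = 32*(0 + 6)² = 32*6² = 32*36 = 1152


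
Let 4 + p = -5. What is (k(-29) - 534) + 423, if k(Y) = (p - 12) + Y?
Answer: -161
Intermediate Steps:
p = -9 (p = -4 - 5 = -9)
k(Y) = -21 + Y (k(Y) = (-9 - 12) + Y = -21 + Y)
(k(-29) - 534) + 423 = ((-21 - 29) - 534) + 423 = (-50 - 534) + 423 = -584 + 423 = -161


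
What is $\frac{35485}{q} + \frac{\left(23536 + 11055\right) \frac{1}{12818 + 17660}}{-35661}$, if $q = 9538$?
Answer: $\frac{9641865860168}{2591655721851} \approx 3.7203$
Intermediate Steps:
$\frac{35485}{q} + \frac{\left(23536 + 11055\right) \frac{1}{12818 + 17660}}{-35661} = \frac{35485}{9538} + \frac{\left(23536 + 11055\right) \frac{1}{12818 + 17660}}{-35661} = 35485 \cdot \frac{1}{9538} + \frac{34591}{30478} \left(- \frac{1}{35661}\right) = \frac{35485}{9538} + 34591 \cdot \frac{1}{30478} \left(- \frac{1}{35661}\right) = \frac{35485}{9538} + \frac{34591}{30478} \left(- \frac{1}{35661}\right) = \frac{35485}{9538} - \frac{34591}{1086875958} = \frac{9641865860168}{2591655721851}$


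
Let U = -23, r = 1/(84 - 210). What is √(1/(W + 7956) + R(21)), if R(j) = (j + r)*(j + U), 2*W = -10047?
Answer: I*√70764218105/41055 ≈ 6.4795*I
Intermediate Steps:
W = -10047/2 (W = (½)*(-10047) = -10047/2 ≈ -5023.5)
r = -1/126 (r = 1/(-126) = -1/126 ≈ -0.0079365)
R(j) = (-23 + j)*(-1/126 + j) (R(j) = (j - 1/126)*(j - 23) = (-1/126 + j)*(-23 + j) = (-23 + j)*(-1/126 + j))
√(1/(W + 7956) + R(21)) = √(1/(-10047/2 + 7956) + (23/126 + 21² - 2899/126*21)) = √(1/(5865/2) + (23/126 + 441 - 2899/6)) = √(2/5865 - 2645/63) = √(-5170933/123165) = I*√70764218105/41055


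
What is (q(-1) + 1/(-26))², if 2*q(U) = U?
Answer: 49/169 ≈ 0.28994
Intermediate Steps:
q(U) = U/2
(q(-1) + 1/(-26))² = ((½)*(-1) + 1/(-26))² = (-½ - 1/26)² = (-7/13)² = 49/169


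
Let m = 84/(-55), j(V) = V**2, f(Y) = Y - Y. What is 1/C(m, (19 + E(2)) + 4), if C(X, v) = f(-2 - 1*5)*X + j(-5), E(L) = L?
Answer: 1/25 ≈ 0.040000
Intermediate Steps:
f(Y) = 0
m = -84/55 (m = 84*(-1/55) = -84/55 ≈ -1.5273)
C(X, v) = 25 (C(X, v) = 0*X + (-5)**2 = 0 + 25 = 25)
1/C(m, (19 + E(2)) + 4) = 1/25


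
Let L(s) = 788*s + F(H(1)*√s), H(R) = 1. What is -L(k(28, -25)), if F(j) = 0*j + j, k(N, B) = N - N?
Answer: 0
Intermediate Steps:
k(N, B) = 0
F(j) = j (F(j) = 0 + j = j)
L(s) = √s + 788*s (L(s) = 788*s + 1*√s = 788*s + √s = √s + 788*s)
-L(k(28, -25)) = -(√0 + 788*0) = -(0 + 0) = -1*0 = 0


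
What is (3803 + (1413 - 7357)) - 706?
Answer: -2847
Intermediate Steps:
(3803 + (1413 - 7357)) - 706 = (3803 - 5944) - 706 = -2141 - 706 = -2847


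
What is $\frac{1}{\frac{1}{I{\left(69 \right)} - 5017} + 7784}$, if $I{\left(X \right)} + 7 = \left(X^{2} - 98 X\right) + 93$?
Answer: $\frac{6932}{53958687} \approx 0.00012847$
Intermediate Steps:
$I{\left(X \right)} = 86 + X^{2} - 98 X$ ($I{\left(X \right)} = -7 + \left(\left(X^{2} - 98 X\right) + 93\right) = -7 + \left(93 + X^{2} - 98 X\right) = 86 + X^{2} - 98 X$)
$\frac{1}{\frac{1}{I{\left(69 \right)} - 5017} + 7784} = \frac{1}{\frac{1}{\left(86 + 69^{2} - 6762\right) - 5017} + 7784} = \frac{1}{\frac{1}{\left(86 + 4761 - 6762\right) - 5017} + 7784} = \frac{1}{\frac{1}{-1915 - 5017} + 7784} = \frac{1}{\frac{1}{-6932} + 7784} = \frac{1}{- \frac{1}{6932} + 7784} = \frac{1}{\frac{53958687}{6932}} = \frac{6932}{53958687}$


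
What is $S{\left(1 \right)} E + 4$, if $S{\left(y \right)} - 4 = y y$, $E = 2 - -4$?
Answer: $34$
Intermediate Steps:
$E = 6$ ($E = 2 + 4 = 6$)
$S{\left(y \right)} = 4 + y^{2}$ ($S{\left(y \right)} = 4 + y y = 4 + y^{2}$)
$S{\left(1 \right)} E + 4 = \left(4 + 1^{2}\right) 6 + 4 = \left(4 + 1\right) 6 + 4 = 5 \cdot 6 + 4 = 30 + 4 = 34$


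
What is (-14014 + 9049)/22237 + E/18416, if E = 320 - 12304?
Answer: -22370228/25594787 ≈ -0.87401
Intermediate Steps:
E = -11984
(-14014 + 9049)/22237 + E/18416 = (-14014 + 9049)/22237 - 11984/18416 = -4965*1/22237 - 11984*1/18416 = -4965/22237 - 749/1151 = -22370228/25594787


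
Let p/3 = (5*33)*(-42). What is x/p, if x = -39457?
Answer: 3587/1890 ≈ 1.8979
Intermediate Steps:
p = -20790 (p = 3*((5*33)*(-42)) = 3*(165*(-42)) = 3*(-6930) = -20790)
x/p = -39457/(-20790) = -39457*(-1/20790) = 3587/1890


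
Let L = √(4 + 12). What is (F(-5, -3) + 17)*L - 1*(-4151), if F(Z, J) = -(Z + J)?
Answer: 4251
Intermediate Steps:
F(Z, J) = -J - Z (F(Z, J) = -(J + Z) = -J - Z)
L = 4 (L = √16 = 4)
(F(-5, -3) + 17)*L - 1*(-4151) = ((-1*(-3) - 1*(-5)) + 17)*4 - 1*(-4151) = ((3 + 5) + 17)*4 + 4151 = (8 + 17)*4 + 4151 = 25*4 + 4151 = 100 + 4151 = 4251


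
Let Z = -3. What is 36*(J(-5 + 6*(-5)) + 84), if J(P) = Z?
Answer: 2916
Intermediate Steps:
J(P) = -3
36*(J(-5 + 6*(-5)) + 84) = 36*(-3 + 84) = 36*81 = 2916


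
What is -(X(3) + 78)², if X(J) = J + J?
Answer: -7056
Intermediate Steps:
X(J) = 2*J
-(X(3) + 78)² = -(2*3 + 78)² = -(6 + 78)² = -1*84² = -1*7056 = -7056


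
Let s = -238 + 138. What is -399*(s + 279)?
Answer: -71421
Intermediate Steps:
s = -100
-399*(s + 279) = -399*(-100 + 279) = -399*179 = -71421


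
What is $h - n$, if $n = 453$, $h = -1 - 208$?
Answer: $-662$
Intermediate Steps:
$h = -209$ ($h = -1 - 208 = -209$)
$h - n = -209 - 453 = -662$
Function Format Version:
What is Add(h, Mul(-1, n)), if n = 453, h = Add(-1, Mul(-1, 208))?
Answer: -662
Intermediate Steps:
h = -209 (h = Add(-1, -208) = -209)
Add(h, Mul(-1, n)) = Add(-209, Mul(-1, 453)) = Add(-209, -453) = -662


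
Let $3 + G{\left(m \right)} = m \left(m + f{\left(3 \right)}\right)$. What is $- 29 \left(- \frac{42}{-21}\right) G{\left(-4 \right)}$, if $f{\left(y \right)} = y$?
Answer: $-58$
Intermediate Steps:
$G{\left(m \right)} = -3 + m \left(3 + m\right)$ ($G{\left(m \right)} = -3 + m \left(m + 3\right) = -3 + m \left(3 + m\right)$)
$- 29 \left(- \frac{42}{-21}\right) G{\left(-4 \right)} = - 29 \left(- \frac{42}{-21}\right) \left(-3 + \left(-4\right)^{2} + 3 \left(-4\right)\right) = - 29 \left(\left(-42\right) \left(- \frac{1}{21}\right)\right) \left(-3 + 16 - 12\right) = \left(-29\right) 2 \cdot 1 = \left(-58\right) 1 = -58$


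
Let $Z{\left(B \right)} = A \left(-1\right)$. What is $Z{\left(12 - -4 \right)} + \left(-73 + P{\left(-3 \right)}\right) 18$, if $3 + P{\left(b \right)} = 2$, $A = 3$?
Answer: $-1335$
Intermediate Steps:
$P{\left(b \right)} = -1$ ($P{\left(b \right)} = -3 + 2 = -1$)
$Z{\left(B \right)} = -3$ ($Z{\left(B \right)} = 3 \left(-1\right) = -3$)
$Z{\left(12 - -4 \right)} + \left(-73 + P{\left(-3 \right)}\right) 18 = -3 + \left(-73 - 1\right) 18 = -3 - 1332 = -1335$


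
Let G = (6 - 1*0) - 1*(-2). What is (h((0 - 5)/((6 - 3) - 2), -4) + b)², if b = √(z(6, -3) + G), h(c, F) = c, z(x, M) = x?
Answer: (-5 + √14)² ≈ 1.5834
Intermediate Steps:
G = 8 (G = (6 + 0) + 2 = 6 + 2 = 8)
b = √14 (b = √(6 + 8) = √14 ≈ 3.7417)
(h((0 - 5)/((6 - 3) - 2), -4) + b)² = ((0 - 5)/((6 - 3) - 2) + √14)² = (-5/(3 - 2) + √14)² = (-5/1 + √14)² = (-5*1 + √14)² = (-5 + √14)²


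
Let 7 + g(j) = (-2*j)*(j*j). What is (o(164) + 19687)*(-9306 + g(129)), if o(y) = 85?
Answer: -85072806452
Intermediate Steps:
g(j) = -7 - 2*j**3 (g(j) = -7 + (-2*j)*(j*j) = -7 + (-2*j)*j**2 = -7 - 2*j**3)
(o(164) + 19687)*(-9306 + g(129)) = (85 + 19687)*(-9306 + (-7 - 2*129**3)) = 19772*(-9306 + (-7 - 2*2146689)) = 19772*(-9306 + (-7 - 4293378)) = 19772*(-9306 - 4293385) = 19772*(-4302691) = -85072806452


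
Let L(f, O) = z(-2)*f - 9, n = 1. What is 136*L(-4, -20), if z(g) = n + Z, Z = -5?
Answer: 952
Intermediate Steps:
z(g) = -4 (z(g) = 1 - 5 = -4)
L(f, O) = -9 - 4*f (L(f, O) = -4*f - 9 = -9 - 4*f)
136*L(-4, -20) = 136*(-9 - 4*(-4)) = 136*(-9 + 16) = 136*7 = 952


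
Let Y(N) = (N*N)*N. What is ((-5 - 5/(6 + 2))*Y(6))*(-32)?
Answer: 38880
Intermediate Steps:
Y(N) = N**3 (Y(N) = N**2*N = N**3)
((-5 - 5/(6 + 2))*Y(6))*(-32) = ((-5 - 5/(6 + 2))*6**3)*(-32) = ((-5 - 5/8)*216)*(-32) = -45/8*216*(-32) = -1215*(-32) = 38880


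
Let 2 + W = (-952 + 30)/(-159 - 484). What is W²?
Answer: 132496/413449 ≈ 0.32047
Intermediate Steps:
W = -364/643 (W = -2 + (-952 + 30)/(-159 - 484) = -2 - 922/(-643) = -2 - 922*(-1/643) = -2 + 922/643 = -364/643 ≈ -0.56610)
W² = (-364/643)² = 132496/413449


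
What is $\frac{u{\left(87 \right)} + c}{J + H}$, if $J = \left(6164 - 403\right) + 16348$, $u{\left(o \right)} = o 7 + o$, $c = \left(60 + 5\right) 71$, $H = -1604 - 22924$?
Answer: $- \frac{5311}{2419} \approx -2.1955$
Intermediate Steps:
$H = -24528$ ($H = -1604 - 22924 = -24528$)
$c = 4615$ ($c = 65 \cdot 71 = 4615$)
$u{\left(o \right)} = 8 o$ ($u{\left(o \right)} = 7 o + o = 8 o$)
$J = 22109$ ($J = 5761 + 16348 = 22109$)
$\frac{u{\left(87 \right)} + c}{J + H} = \frac{8 \cdot 87 + 4615}{22109 - 24528} = \frac{696 + 4615}{-2419} = 5311 \left(- \frac{1}{2419}\right) = - \frac{5311}{2419}$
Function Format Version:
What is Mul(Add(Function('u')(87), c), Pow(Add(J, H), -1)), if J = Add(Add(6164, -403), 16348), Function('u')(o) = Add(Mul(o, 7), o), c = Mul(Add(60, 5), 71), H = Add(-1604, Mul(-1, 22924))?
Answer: Rational(-5311, 2419) ≈ -2.1955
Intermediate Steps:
H = -24528 (H = Add(-1604, -22924) = -24528)
c = 4615 (c = Mul(65, 71) = 4615)
Function('u')(o) = Mul(8, o) (Function('u')(o) = Add(Mul(7, o), o) = Mul(8, o))
J = 22109 (J = Add(5761, 16348) = 22109)
Mul(Add(Function('u')(87), c), Pow(Add(J, H), -1)) = Mul(Add(Mul(8, 87), 4615), Pow(Add(22109, -24528), -1)) = Mul(Add(696, 4615), Pow(-2419, -1)) = Mul(5311, Rational(-1, 2419)) = Rational(-5311, 2419)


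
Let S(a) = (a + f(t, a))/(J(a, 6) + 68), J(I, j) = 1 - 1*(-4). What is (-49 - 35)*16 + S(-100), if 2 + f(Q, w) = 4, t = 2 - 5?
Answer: -98210/73 ≈ -1345.3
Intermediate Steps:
t = -3
f(Q, w) = 2 (f(Q, w) = -2 + 4 = 2)
J(I, j) = 5 (J(I, j) = 1 + 4 = 5)
S(a) = 2/73 + a/73 (S(a) = (a + 2)/(5 + 68) = (2 + a)/73 = (2 + a)*(1/73) = 2/73 + a/73)
(-49 - 35)*16 + S(-100) = (-49 - 35)*16 + (2/73 + (1/73)*(-100)) = -84*16 + (2/73 - 100/73) = -1344 - 98/73 = -98210/73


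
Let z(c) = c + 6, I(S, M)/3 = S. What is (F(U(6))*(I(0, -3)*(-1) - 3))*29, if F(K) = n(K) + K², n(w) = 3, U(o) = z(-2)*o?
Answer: -50373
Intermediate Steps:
I(S, M) = 3*S
z(c) = 6 + c
U(o) = 4*o (U(o) = (6 - 2)*o = 4*o)
F(K) = 3 + K²
(F(U(6))*(I(0, -3)*(-1) - 3))*29 = ((3 + (4*6)²)*((3*0)*(-1) - 3))*29 = ((3 + 24²)*(0*(-1) - 3))*29 = ((3 + 576)*(0 - 3))*29 = (579*(-3))*29 = -1737*29 = -50373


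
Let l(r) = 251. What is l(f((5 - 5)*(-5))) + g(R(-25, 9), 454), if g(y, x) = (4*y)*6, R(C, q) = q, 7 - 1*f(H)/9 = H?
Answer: 467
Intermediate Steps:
f(H) = 63 - 9*H
g(y, x) = 24*y
l(f((5 - 5)*(-5))) + g(R(-25, 9), 454) = 251 + 24*9 = 251 + 216 = 467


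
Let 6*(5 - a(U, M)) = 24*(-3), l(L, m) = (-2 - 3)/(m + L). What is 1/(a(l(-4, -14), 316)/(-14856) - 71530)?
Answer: -14856/1062649697 ≈ -1.3980e-5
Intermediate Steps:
l(L, m) = -5/(L + m)
a(U, M) = 17 (a(U, M) = 5 - 4*(-3) = 5 - ⅙*(-72) = 5 + 12 = 17)
1/(a(l(-4, -14), 316)/(-14856) - 71530) = 1/(17/(-14856) - 71530) = 1/(17*(-1/14856) - 71530) = 1/(-17/14856 - 71530) = 1/(-1062649697/14856) = -14856/1062649697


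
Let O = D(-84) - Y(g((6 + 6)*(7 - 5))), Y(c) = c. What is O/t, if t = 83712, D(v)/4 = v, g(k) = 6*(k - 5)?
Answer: -75/13952 ≈ -0.0053756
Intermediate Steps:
g(k) = -30 + 6*k (g(k) = 6*(-5 + k) = -30 + 6*k)
D(v) = 4*v
O = -450 (O = 4*(-84) - (-30 + 6*((6 + 6)*(7 - 5))) = -336 - (-30 + 6*(12*2)) = -336 - (-30 + 6*24) = -336 - (-30 + 144) = -336 - 1*114 = -336 - 114 = -450)
O/t = -450/83712 = -450*1/83712 = -75/13952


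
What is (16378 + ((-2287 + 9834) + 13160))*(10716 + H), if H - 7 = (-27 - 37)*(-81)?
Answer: 589911095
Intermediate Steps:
H = 5191 (H = 7 + (-27 - 37)*(-81) = 7 - 64*(-81) = 7 + 5184 = 5191)
(16378 + ((-2287 + 9834) + 13160))*(10716 + H) = (16378 + ((-2287 + 9834) + 13160))*(10716 + 5191) = (16378 + (7547 + 13160))*15907 = (16378 + 20707)*15907 = 37085*15907 = 589911095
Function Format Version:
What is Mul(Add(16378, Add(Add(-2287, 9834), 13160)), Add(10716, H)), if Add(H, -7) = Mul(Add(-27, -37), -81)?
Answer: 589911095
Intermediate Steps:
H = 5191 (H = Add(7, Mul(Add(-27, -37), -81)) = Add(7, Mul(-64, -81)) = Add(7, 5184) = 5191)
Mul(Add(16378, Add(Add(-2287, 9834), 13160)), Add(10716, H)) = Mul(Add(16378, Add(Add(-2287, 9834), 13160)), Add(10716, 5191)) = Mul(Add(16378, Add(7547, 13160)), 15907) = Mul(Add(16378, 20707), 15907) = Mul(37085, 15907) = 589911095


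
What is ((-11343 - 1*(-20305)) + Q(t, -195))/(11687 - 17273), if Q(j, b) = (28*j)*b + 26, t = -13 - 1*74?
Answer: -11524/133 ≈ -86.647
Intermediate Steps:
t = -87 (t = -13 - 74 = -87)
Q(j, b) = 26 + 28*b*j (Q(j, b) = 28*b*j + 26 = 26 + 28*b*j)
((-11343 - 1*(-20305)) + Q(t, -195))/(11687 - 17273) = ((-11343 - 1*(-20305)) + (26 + 28*(-195)*(-87)))/(11687 - 17273) = ((-11343 + 20305) + (26 + 475020))/(-5586) = (8962 + 475046)*(-1/5586) = 484008*(-1/5586) = -11524/133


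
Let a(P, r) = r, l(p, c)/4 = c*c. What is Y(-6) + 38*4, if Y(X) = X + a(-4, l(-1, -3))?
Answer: 182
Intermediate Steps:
l(p, c) = 4*c**2 (l(p, c) = 4*(c*c) = 4*c**2)
Y(X) = 36 + X (Y(X) = X + 4*(-3)**2 = X + 4*9 = X + 36 = 36 + X)
Y(-6) + 38*4 = (36 - 6) + 38*4 = 30 + 152 = 182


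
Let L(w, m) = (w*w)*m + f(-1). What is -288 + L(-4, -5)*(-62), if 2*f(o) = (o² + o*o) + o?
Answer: 4641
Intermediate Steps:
f(o) = o² + o/2 (f(o) = ((o² + o*o) + o)/2 = ((o² + o²) + o)/2 = (2*o² + o)/2 = (o + 2*o²)/2 = o² + o/2)
L(w, m) = ½ + m*w² (L(w, m) = (w*w)*m - (½ - 1) = w²*m - 1*(-½) = m*w² + ½ = ½ + m*w²)
-288 + L(-4, -5)*(-62) = -288 + (½ - 5*(-4)²)*(-62) = -288 + (½ - 5*16)*(-62) = -288 + (½ - 80)*(-62) = -288 - 159/2*(-62) = -288 + 4929 = 4641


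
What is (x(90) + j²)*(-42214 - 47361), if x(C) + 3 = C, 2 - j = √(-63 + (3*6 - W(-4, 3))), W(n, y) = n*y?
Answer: -5195350 + 358300*I*√33 ≈ -5.1954e+6 + 2.0583e+6*I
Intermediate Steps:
j = 2 - I*√33 (j = 2 - √(-63 + (3*6 - (-4)*3)) = 2 - √(-63 + (18 - 1*(-12))) = 2 - √(-63 + (18 + 12)) = 2 - √(-63 + 30) = 2 - √(-33) = 2 - I*√33 ≈ 2.0 - 5.7446*I)
x(C) = -3 + C
(x(90) + j²)*(-42214 - 47361) = ((-3 + 90) + (2 - I*√33)²)*(-42214 - 47361) = (87 + (2 - I*√33)²)*(-89575) = -7793025 - 89575*(2 - I*√33)²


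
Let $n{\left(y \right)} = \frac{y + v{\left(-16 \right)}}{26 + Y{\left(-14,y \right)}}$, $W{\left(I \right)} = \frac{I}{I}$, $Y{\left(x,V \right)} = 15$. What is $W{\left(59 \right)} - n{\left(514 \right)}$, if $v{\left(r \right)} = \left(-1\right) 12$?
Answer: $- \frac{461}{41} \approx -11.244$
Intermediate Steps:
$v{\left(r \right)} = -12$
$W{\left(I \right)} = 1$
$n{\left(y \right)} = - \frac{12}{41} + \frac{y}{41}$ ($n{\left(y \right)} = \frac{y - 12}{26 + 15} = \frac{-12 + y}{41} = \left(-12 + y\right) \frac{1}{41} = - \frac{12}{41} + \frac{y}{41}$)
$W{\left(59 \right)} - n{\left(514 \right)} = 1 - \left(- \frac{12}{41} + \frac{1}{41} \cdot 514\right) = 1 - \left(- \frac{12}{41} + \frac{514}{41}\right) = 1 - \frac{502}{41} = - \frac{461}{41}$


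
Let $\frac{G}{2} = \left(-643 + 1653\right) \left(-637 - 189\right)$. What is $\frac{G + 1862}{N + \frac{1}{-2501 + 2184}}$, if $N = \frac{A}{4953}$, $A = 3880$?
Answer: $- \frac{373831627494}{175001} \approx -2.1362 \cdot 10^{6}$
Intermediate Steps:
$G = -1668520$ ($G = 2 \left(-643 + 1653\right) \left(-637 - 189\right) = 2 \cdot 1010 \left(-826\right) = 2 \left(-834260\right) = -1668520$)
$N = \frac{3880}{4953} \approx 0.78336$
$\frac{G + 1862}{N + \frac{1}{-2501 + 2184}} = \frac{-1668520 + 1862}{\frac{3880}{4953} + \frac{1}{-2501 + 2184}} = - \frac{1666658}{\frac{3880}{4953} + \frac{1}{-317}} = - \frac{1666658}{\frac{3880}{4953} - \frac{1}{317}} = - \frac{1666658}{\frac{1225007}{1570101}} = \left(-1666658\right) \frac{1570101}{1225007} = - \frac{373831627494}{175001}$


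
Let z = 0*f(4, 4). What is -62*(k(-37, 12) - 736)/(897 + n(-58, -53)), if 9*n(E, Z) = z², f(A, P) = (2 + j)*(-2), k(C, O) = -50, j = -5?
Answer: 16244/299 ≈ 54.328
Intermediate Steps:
f(A, P) = 6 (f(A, P) = (2 - 5)*(-2) = -3*(-2) = 6)
z = 0 (z = 0*6 = 0)
n(E, Z) = 0 (n(E, Z) = (⅑)*0² = (⅑)*0 = 0)
-62*(k(-37, 12) - 736)/(897 + n(-58, -53)) = -62*(-50 - 736)/(897 + 0) = -(-48732)/897 = -62*(-262/299) = 16244/299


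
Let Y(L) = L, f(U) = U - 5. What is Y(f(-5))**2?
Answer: 100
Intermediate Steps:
f(U) = -5 + U
Y(f(-5))**2 = (-5 - 5)**2 = (-10)**2 = 100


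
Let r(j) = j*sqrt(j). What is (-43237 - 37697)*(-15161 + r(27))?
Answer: 1227040374 - 6555654*sqrt(3) ≈ 1.2157e+9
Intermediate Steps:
r(j) = j**(3/2)
(-43237 - 37697)*(-15161 + r(27)) = (-43237 - 37697)*(-15161 + 27**(3/2)) = -80934*(-15161 + 81*sqrt(3)) = 1227040374 - 6555654*sqrt(3)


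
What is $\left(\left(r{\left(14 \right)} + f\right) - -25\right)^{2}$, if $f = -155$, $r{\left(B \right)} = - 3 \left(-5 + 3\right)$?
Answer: $15376$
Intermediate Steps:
$r{\left(B \right)} = 6$ ($r{\left(B \right)} = \left(-3\right) \left(-2\right) = 6$)
$\left(\left(r{\left(14 \right)} + f\right) - -25\right)^{2} = \left(\left(6 - 155\right) - -25\right)^{2} = \left(-149 + 25\right)^{2} = \left(-124\right)^{2} = 15376$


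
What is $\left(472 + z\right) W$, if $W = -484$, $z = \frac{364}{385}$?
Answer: $- \frac{1144528}{5} \approx -2.2891 \cdot 10^{5}$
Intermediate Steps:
$z = \frac{52}{55}$ ($z = 364 \cdot \frac{1}{385} = \frac{52}{55} \approx 0.94545$)
$\left(472 + z\right) W = \left(472 + \frac{52}{55}\right) \left(-484\right) = \frac{26012}{55} \left(-484\right) = - \frac{1144528}{5}$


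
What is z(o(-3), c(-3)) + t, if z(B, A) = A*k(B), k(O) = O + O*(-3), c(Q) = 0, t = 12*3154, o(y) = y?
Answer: 37848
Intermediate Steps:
t = 37848
k(O) = -2*O (k(O) = O - 3*O = -2*O)
z(B, A) = -2*A*B (z(B, A) = A*(-2*B) = -2*A*B)
z(o(-3), c(-3)) + t = -2*0*(-3) + 37848 = 0 + 37848 = 37848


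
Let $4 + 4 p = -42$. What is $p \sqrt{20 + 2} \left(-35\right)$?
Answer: $\frac{805 \sqrt{22}}{2} \approx 1887.9$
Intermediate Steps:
$p = - \frac{23}{2}$ ($p = -1 + \frac{1}{4} \left(-42\right) = -1 - \frac{21}{2} = - \frac{23}{2} \approx -11.5$)
$p \sqrt{20 + 2} \left(-35\right) = - \frac{23 \sqrt{20 + 2}}{2} \left(-35\right) = - \frac{23 \sqrt{22}}{2} \left(-35\right) = \frac{805 \sqrt{22}}{2}$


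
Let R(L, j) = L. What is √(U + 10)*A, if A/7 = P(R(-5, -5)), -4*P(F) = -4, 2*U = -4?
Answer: 14*√2 ≈ 19.799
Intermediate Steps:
U = -2 (U = (½)*(-4) = -2)
P(F) = 1 (P(F) = -¼*(-4) = 1)
A = 7 (A = 7*1 = 7)
√(U + 10)*A = √(-2 + 10)*7 = √8*7 = (2*√2)*7 = 14*√2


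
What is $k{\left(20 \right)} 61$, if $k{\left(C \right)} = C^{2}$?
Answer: $24400$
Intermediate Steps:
$k{\left(20 \right)} 61 = 20^{2} \cdot 61 = 400 \cdot 61 = 24400$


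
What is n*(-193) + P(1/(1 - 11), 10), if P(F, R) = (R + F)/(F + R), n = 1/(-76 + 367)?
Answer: 98/291 ≈ 0.33677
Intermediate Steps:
n = 1/291 ≈ 0.0034364
P(F, R) = 1 (P(F, R) = (F + R)/(F + R) = 1)
n*(-193) + P(1/(1 - 11), 10) = (1/291)*(-193) + 1 = -193/291 + 1 = 98/291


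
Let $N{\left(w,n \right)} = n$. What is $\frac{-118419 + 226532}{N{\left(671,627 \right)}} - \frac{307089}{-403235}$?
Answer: $\frac{43787490358}{252828345} \approx 173.19$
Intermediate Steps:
$\frac{-118419 + 226532}{N{\left(671,627 \right)}} - \frac{307089}{-403235} = \frac{-118419 + 226532}{627} - \frac{307089}{-403235} = 108113 \cdot \frac{1}{627} - - \frac{307089}{403235} = \frac{108113}{627} + \frac{307089}{403235} = \frac{43787490358}{252828345}$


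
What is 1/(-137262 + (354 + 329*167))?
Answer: -1/81965 ≈ -1.2200e-5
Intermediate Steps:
1/(-137262 + (354 + 329*167)) = 1/(-137262 + (354 + 54943)) = 1/(-137262 + 55297) = 1/(-81965) = -1/81965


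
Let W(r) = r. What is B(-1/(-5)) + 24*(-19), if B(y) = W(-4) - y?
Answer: -2301/5 ≈ -460.20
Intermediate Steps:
B(y) = -4 - y
B(-1/(-5)) + 24*(-19) = (-4 - (-1)/(-5)) + 24*(-19) = (-4 - (-1)*(-1)/5) - 456 = (-4 - 1*1/5) - 456 = (-4 - 1/5) - 456 = -21/5 - 456 = -2301/5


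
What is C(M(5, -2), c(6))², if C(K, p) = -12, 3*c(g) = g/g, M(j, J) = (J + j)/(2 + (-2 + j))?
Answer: 144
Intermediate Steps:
M(j, J) = (J + j)/j
c(g) = ⅓ (c(g) = (g/g)/3 = (⅓)*1 = ⅓)
C(M(5, -2), c(6))² = (-12)² = 144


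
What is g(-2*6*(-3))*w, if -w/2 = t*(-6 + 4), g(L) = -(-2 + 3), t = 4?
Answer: -16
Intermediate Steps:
g(L) = -1 (g(L) = -1*1 = -1)
w = 16 (w = -8*(-6 + 4) = -8*(-2) = -2*(-8) = 16)
g(-2*6*(-3))*w = -1*16 = -16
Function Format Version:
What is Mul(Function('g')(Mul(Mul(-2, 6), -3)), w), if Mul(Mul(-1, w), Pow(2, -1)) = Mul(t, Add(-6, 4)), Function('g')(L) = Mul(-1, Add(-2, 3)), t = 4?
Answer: -16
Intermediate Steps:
Function('g')(L) = -1 (Function('g')(L) = Mul(-1, 1) = -1)
w = 16 (w = Mul(-2, Mul(4, Add(-6, 4))) = Mul(-2, Mul(4, -2)) = Mul(-2, -8) = 16)
Mul(Function('g')(Mul(Mul(-2, 6), -3)), w) = Mul(-1, 16) = -16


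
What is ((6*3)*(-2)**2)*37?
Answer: 2664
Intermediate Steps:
((6*3)*(-2)**2)*37 = (18*4)*37 = 72*37 = 2664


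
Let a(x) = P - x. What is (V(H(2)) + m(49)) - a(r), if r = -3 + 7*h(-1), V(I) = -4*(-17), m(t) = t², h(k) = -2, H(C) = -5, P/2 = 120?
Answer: 2212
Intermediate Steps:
P = 240 (P = 2*120 = 240)
V(I) = 68
r = -17 (r = -3 + 7*(-2) = -3 - 14 = -17)
a(x) = 240 - x
(V(H(2)) + m(49)) - a(r) = (68 + 49²) - (240 - 1*(-17)) = (68 + 2401) - (240 + 17) = 2469 - 1*257 = 2469 - 257 = 2212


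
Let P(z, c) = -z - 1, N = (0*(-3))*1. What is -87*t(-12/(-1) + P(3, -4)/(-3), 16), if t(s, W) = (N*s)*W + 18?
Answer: -1566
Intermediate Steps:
N = 0 (N = 0*1 = 0)
P(z, c) = -1 - z
t(s, W) = 18 (t(s, W) = (0*s)*W + 18 = 0*W + 18 = 0 + 18 = 18)
-87*t(-12/(-1) + P(3, -4)/(-3), 16) = -87*18 = -1566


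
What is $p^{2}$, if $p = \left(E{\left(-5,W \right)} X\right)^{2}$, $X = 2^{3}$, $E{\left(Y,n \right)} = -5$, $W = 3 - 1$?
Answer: $2560000$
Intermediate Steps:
$W = 2$ ($W = 3 - 1 = 2$)
$X = 8$
$p = 1600$ ($p = \left(\left(-5\right) 8\right)^{2} = \left(-40\right)^{2} = 1600$)
$p^{2} = 1600^{2} = 2560000$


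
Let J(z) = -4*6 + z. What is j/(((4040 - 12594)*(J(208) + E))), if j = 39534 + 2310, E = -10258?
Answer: 3487/7181083 ≈ 0.00048558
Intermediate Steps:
J(z) = -24 + z
j = 41844
j/(((4040 - 12594)*(J(208) + E))) = 41844/(((4040 - 12594)*((-24 + 208) - 10258))) = 41844/((-8554*(184 - 10258))) = 41844/((-8554*(-10074))) = 41844/86172996 = 41844*(1/86172996) = 3487/7181083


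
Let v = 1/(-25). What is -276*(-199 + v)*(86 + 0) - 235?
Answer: 118104461/25 ≈ 4.7242e+6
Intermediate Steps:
v = -1/25 ≈ -0.040000
-276*(-199 + v)*(86 + 0) - 235 = -276*(-199 - 1/25)*(86 + 0) - 235 = -(-1373376)*86/25 - 235 = -276*(-427936/25) - 235 = 118110336/25 - 235 = 118104461/25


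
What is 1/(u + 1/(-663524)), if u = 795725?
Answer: 663524/527982634899 ≈ 1.2567e-6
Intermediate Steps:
1/(u + 1/(-663524)) = 1/(795725 + 1/(-663524)) = 1/(795725 - 1/663524) = 1/(527982634899/663524) = 663524/527982634899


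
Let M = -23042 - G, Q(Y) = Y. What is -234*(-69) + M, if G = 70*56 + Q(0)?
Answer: -10816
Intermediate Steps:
G = 3920 (G = 70*56 + 0 = 3920 + 0 = 3920)
M = -26962 (M = -23042 - 1*3920 = -23042 - 3920 = -26962)
-234*(-69) + M = -234*(-69) - 26962 = 16146 - 26962 = -10816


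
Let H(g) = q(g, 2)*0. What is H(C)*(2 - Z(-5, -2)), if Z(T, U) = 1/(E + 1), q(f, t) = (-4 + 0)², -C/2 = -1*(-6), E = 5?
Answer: 0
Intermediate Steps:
C = -12 (C = -(-2)*(-6) = -2*6 = -12)
q(f, t) = 16 (q(f, t) = (-4)² = 16)
Z(T, U) = ⅙ (Z(T, U) = 1/(5 + 1) = 1/6 = ⅙)
H(g) = 0 (H(g) = 16*0 = 0)
H(C)*(2 - Z(-5, -2)) = 0*(2 - 1*⅙) = 0*(2 - ⅙) = 0*(11/6) = 0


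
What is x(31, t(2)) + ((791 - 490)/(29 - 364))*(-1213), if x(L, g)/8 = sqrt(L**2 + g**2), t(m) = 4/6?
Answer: 365113/335 + 8*sqrt(8653)/3 ≈ 1337.9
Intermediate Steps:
t(m) = 2/3 (t(m) = 4*(1/6) = 2/3)
x(L, g) = 8*sqrt(L**2 + g**2)
x(31, t(2)) + ((791 - 490)/(29 - 364))*(-1213) = 8*sqrt(31**2 + (2/3)**2) + ((791 - 490)/(29 - 364))*(-1213) = 8*sqrt(961 + 4/9) + (301/(-335))*(-1213) = 8*sqrt(8653/9) + (301*(-1/335))*(-1213) = 8*(sqrt(8653)/3) - 301/335*(-1213) = 8*sqrt(8653)/3 + 365113/335 = 365113/335 + 8*sqrt(8653)/3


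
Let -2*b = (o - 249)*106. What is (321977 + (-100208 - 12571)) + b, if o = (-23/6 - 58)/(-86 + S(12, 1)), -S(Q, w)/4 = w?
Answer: 120073637/540 ≈ 2.2236e+5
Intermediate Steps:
S(Q, w) = -4*w
o = 371/540 (o = (-23/6 - 58)/(-86 - 4*1) = (-23*⅙ - 58)/(-86 - 4) = (-23/6 - 58)/(-90) = -371/6*(-1/90) = 371/540 ≈ 0.68704)
b = 7106717/540 (b = -(371/540 - 249)*106/2 = -(-134089)*106/1080 = -½*(-7106717/270) = 7106717/540 ≈ 13161.)
(321977 + (-100208 - 12571)) + b = (321977 + (-100208 - 12571)) + 7106717/540 = (321977 - 112779) + 7106717/540 = 209198 + 7106717/540 = 120073637/540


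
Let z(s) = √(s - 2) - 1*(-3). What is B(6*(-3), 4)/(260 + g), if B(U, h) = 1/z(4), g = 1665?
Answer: 3/13475 - √2/13475 ≈ 0.00011768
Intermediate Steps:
z(s) = 3 + √(-2 + s) (z(s) = √(-2 + s) + 3 = 3 + √(-2 + s))
B(U, h) = 1/(3 + √2) (B(U, h) = 1/(3 + √(-2 + 4)) = 1/(3 + √2))
B(6*(-3), 4)/(260 + g) = (3/7 - √2/7)/(260 + 1665) = (3/7 - √2/7)/1925 = 3/13475 - √2/13475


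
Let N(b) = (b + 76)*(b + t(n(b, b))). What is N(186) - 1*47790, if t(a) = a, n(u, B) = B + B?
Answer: 98406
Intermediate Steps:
n(u, B) = 2*B
N(b) = 3*b*(76 + b) (N(b) = (b + 76)*(b + 2*b) = (76 + b)*(3*b) = 3*b*(76 + b))
N(186) - 1*47790 = 3*186*(76 + 186) - 1*47790 = 3*186*262 - 47790 = 146196 - 47790 = 98406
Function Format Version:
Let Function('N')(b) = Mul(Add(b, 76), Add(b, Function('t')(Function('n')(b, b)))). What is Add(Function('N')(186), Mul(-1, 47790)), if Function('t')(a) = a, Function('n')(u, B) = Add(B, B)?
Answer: 98406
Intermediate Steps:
Function('n')(u, B) = Mul(2, B)
Function('N')(b) = Mul(3, b, Add(76, b)) (Function('N')(b) = Mul(Add(b, 76), Add(b, Mul(2, b))) = Mul(Add(76, b), Mul(3, b)) = Mul(3, b, Add(76, b)))
Add(Function('N')(186), Mul(-1, 47790)) = Add(Mul(3, 186, Add(76, 186)), Mul(-1, 47790)) = Add(Mul(3, 186, 262), -47790) = Add(146196, -47790) = 98406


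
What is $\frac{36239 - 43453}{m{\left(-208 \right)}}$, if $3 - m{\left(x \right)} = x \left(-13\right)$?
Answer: $\frac{7214}{2701} \approx 2.6709$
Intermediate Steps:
$m{\left(x \right)} = 3 + 13 x$ ($m{\left(x \right)} = 3 - x \left(-13\right) = 3 - - 13 x = 3 + 13 x$)
$\frac{36239 - 43453}{m{\left(-208 \right)}} = \frac{36239 - 43453}{3 + 13 \left(-208\right)} = - \frac{7214}{3 - 2704} = - \frac{7214}{-2701} = \left(-7214\right) \left(- \frac{1}{2701}\right) = \frac{7214}{2701}$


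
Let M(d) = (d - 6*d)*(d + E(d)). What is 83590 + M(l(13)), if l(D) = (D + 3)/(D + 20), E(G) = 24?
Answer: 90964870/1089 ≈ 83531.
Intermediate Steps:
l(D) = (3 + D)/(20 + D)
M(d) = -5*d*(24 + d) (M(d) = (d - 6*d)*(d + 24) = (-5*d)*(24 + d) = -5*d*(24 + d))
83590 + M(l(13)) = 83590 - 5*(3 + 13)/(20 + 13)*(24 + (3 + 13)/(20 + 13)) = 83590 - 5*16/33*(24 + 16/33) = 83590 - 5*16/33*808/33 = 83590 - 64640/1089 = 90964870/1089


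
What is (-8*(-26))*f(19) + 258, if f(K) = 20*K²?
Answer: 1502018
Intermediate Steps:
(-8*(-26))*f(19) + 258 = (-8*(-26))*(20*19²) + 258 = 208*(20*361) + 258 = 208*7220 + 258 = 1501760 + 258 = 1502018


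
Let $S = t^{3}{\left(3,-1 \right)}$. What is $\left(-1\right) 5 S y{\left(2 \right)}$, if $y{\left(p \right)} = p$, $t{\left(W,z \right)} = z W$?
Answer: $270$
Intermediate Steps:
$t{\left(W,z \right)} = W z$
$S = -27$ ($S = \left(3 \left(-1\right)\right)^{3} = \left(-3\right)^{3} = -27$)
$\left(-1\right) 5 S y{\left(2 \right)} = \left(-1\right) 5 \left(-27\right) 2 = \left(-5\right) \left(-27\right) 2 = 135 \cdot 2 = 270$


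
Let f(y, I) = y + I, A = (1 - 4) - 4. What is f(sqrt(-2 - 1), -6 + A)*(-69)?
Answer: 897 - 69*I*sqrt(3) ≈ 897.0 - 119.51*I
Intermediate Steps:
A = -7 (A = -3 - 4 = -7)
f(y, I) = I + y
f(sqrt(-2 - 1), -6 + A)*(-69) = ((-6 - 7) + sqrt(-2 - 1))*(-69) = (-13 + sqrt(-3))*(-69) = (-13 + I*sqrt(3))*(-69) = 897 - 69*I*sqrt(3)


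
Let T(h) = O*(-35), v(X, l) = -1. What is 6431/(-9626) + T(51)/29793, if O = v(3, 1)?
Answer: -191261873/286787418 ≈ -0.66691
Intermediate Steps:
O = -1
T(h) = 35 (T(h) = -1*(-35) = 35)
6431/(-9626) + T(51)/29793 = 6431/(-9626) + 35/29793 = 6431*(-1/9626) + 35*(1/29793) = -6431/9626 + 35/29793 = -191261873/286787418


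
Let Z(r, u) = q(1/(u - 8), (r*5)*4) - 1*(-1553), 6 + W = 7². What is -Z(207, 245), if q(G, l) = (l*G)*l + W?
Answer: -5839284/79 ≈ -73915.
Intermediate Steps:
W = 43 (W = -6 + 7² = -6 + 49 = 43)
q(G, l) = 43 + G*l² (q(G, l) = (l*G)*l + 43 = (G*l)*l + 43 = G*l² + 43 = 43 + G*l²)
Z(r, u) = 1596 + 400*r²/(-8 + u) (Z(r, u) = (43 + ((r*5)*4)²/(u - 8)) - 1*(-1553) = (43 + ((5*r)*4)²/(-8 + u)) + 1553 = (43 + (20*r)²/(-8 + u)) + 1553 = (43 + (400*r²)/(-8 + u)) + 1553 = (43 + 400*r²/(-8 + u)) + 1553 = 1596 + 400*r²/(-8 + u))
-Z(207, 245) = -4*(-3192 + 100*207² + 399*245)/(-8 + 245) = -4*(-3192 + 100*42849 + 97755)/237 = -4*(-3192 + 4284900 + 97755)/237 = -4*4379463/237 = -1*5839284/79 = -5839284/79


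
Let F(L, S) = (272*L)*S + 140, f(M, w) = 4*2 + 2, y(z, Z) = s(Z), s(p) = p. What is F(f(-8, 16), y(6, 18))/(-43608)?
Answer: -12275/10902 ≈ -1.1259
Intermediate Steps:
y(z, Z) = Z
f(M, w) = 10 (f(M, w) = 8 + 2 = 10)
F(L, S) = 140 + 272*L*S (F(L, S) = 272*L*S + 140 = 140 + 272*L*S)
F(f(-8, 16), y(6, 18))/(-43608) = (140 + 272*10*18)/(-43608) = (140 + 48960)*(-1/43608) = 49100*(-1/43608) = -12275/10902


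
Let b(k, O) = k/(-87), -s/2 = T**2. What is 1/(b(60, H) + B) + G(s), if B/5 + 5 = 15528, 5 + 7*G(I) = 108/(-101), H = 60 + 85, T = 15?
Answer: -197104156/227332315 ≈ -0.86703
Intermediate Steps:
H = 145
s = -450 (s = -2*15**2 = -2*225 = -450)
b(k, O) = -k/87
G(I) = -613/707 (G(I) = -5/7 + (108/(-101))/7 = -5/7 + (108*(-1/101))/7 = -5/7 + (1/7)*(-108/101) = -5/7 - 108/707 = -613/707)
B = 77615 (B = -25 + 5*15528 = -25 + 77640 = 77615)
1/(b(60, H) + B) + G(s) = 1/(-1/87*60 + 77615) - 613/707 = 1/(-20/29 + 77615) - 613/707 = 1/(2250815/29) - 613/707 = 29/2250815 - 613/707 = -197104156/227332315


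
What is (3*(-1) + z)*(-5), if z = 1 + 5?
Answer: -15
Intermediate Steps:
z = 6
(3*(-1) + z)*(-5) = (3*(-1) + 6)*(-5) = (-3 + 6)*(-5) = 3*(-5) = -15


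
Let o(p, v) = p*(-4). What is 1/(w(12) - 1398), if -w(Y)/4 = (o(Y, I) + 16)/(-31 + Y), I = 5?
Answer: -19/26690 ≈ -0.00071188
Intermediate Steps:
o(p, v) = -4*p
w(Y) = -4*(16 - 4*Y)/(-31 + Y) (w(Y) = -4*(-4*Y + 16)/(-31 + Y) = -4*(16 - 4*Y)/(-31 + Y))
1/(w(12) - 1398) = 1/(16*(-4 + 12)/(-31 + 12) - 1398) = 1/(16*8/(-19) - 1398) = 1/(16*(-1/19)*8 - 1398) = 1/(-128/19 - 1398) = 1/(-26690/19) = -19/26690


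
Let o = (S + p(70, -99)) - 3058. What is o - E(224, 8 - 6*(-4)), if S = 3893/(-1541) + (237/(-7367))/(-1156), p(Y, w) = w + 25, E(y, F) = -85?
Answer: -40020592983423/13123544332 ≈ -3049.5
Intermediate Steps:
p(Y, w) = 25 + w
S = -33153403819/13123544332 (S = 3893*(-1/1541) + (237*(-1/7367))*(-1/1156) = -3893/1541 - 237/7367*(-1/1156) = -3893/1541 + 237/8516252 = -33153403819/13123544332 ≈ -2.5263)
o = -41136094251643/13123544332 (o = (-33153403819/13123544332 + (25 - 99)) - 3058 = (-33153403819/13123544332 - 74) - 3058 = -1004295684387/13123544332 - 3058 = -41136094251643/13123544332 ≈ -3134.5)
o - E(224, 8 - 6*(-4)) = -41136094251643/13123544332 - 1*(-85) = -41136094251643/13123544332 + 85 = -40020592983423/13123544332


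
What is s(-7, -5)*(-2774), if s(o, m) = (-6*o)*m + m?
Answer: 596410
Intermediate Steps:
s(o, m) = m - 6*m*o (s(o, m) = -6*m*o + m = m - 6*m*o)
s(-7, -5)*(-2774) = -5*(1 - 6*(-7))*(-2774) = -5*(1 + 42)*(-2774) = -5*43*(-2774) = -215*(-2774) = 596410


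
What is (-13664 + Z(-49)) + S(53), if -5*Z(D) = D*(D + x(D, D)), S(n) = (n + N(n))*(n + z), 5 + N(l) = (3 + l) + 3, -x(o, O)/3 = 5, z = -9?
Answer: -47916/5 ≈ -9583.2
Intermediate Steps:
x(o, O) = -15 (x(o, O) = -3*5 = -15)
N(l) = 1 + l (N(l) = -5 + ((3 + l) + 3) = -5 + (6 + l) = 1 + l)
S(n) = (1 + 2*n)*(-9 + n) (S(n) = (n + (1 + n))*(n - 9) = (1 + 2*n)*(-9 + n))
Z(D) = -D*(-15 + D)/5 (Z(D) = -D*(D - 15)/5 = -D*(-15 + D)/5)
(-13664 + Z(-49)) + S(53) = (-13664 + (1/5)*(-49)*(15 - 1*(-49))) + (-9 - 17*53 + 2*53**2) = (-13664 + (1/5)*(-49)*(15 + 49)) + (-9 - 901 + 2*2809) = (-13664 + (1/5)*(-49)*64) + (-9 - 901 + 5618) = (-13664 - 3136/5) + 4708 = -71456/5 + 4708 = -47916/5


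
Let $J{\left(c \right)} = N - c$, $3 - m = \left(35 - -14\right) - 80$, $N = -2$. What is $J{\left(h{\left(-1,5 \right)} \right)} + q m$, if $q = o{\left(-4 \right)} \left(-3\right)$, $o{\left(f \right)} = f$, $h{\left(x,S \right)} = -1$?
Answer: $407$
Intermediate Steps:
$m = 34$ ($m = 3 - \left(\left(35 - -14\right) - 80\right) = 3 - \left(\left(35 + 14\right) - 80\right) = 3 - \left(49 - 80\right) = 3 - -31 = 3 + 31 = 34$)
$q = 12$ ($q = \left(-4\right) \left(-3\right) = 12$)
$J{\left(c \right)} = -2 - c$
$J{\left(h{\left(-1,5 \right)} \right)} + q m = \left(-2 - -1\right) + 12 \cdot 34 = \left(-2 + 1\right) + 408 = -1 + 408 = 407$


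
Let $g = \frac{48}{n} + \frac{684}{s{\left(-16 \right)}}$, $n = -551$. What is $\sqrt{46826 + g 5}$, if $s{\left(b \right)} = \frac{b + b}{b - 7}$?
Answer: $\frac{37 \sqrt{174873074}}{2204} \approx 222.0$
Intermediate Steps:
$s{\left(b \right)} = \frac{2 b}{-7 + b}$
$g = \frac{2166699}{4408}$ ($g = \frac{48}{-551} + \frac{684}{2 \left(-16\right) \frac{1}{-7 - 16}} = 48 \left(- \frac{1}{551}\right) + \frac{684}{2 \left(-16\right) \frac{1}{-23}} = - \frac{48}{551} + \frac{684}{2 \left(-16\right) \left(- \frac{1}{23}\right)} = - \frac{48}{551} + \frac{684}{\frac{32}{23}} = - \frac{48}{551} + 684 \cdot \frac{23}{32} = - \frac{48}{551} + \frac{3933}{8} = \frac{2166699}{4408} \approx 491.54$)
$\sqrt{46826 + g 5} = \sqrt{46826 + \frac{2166699}{4408} \cdot 5} = \sqrt{46826 + \frac{10833495}{4408}} = \sqrt{\frac{217242503}{4408}} = \frac{37 \sqrt{174873074}}{2204}$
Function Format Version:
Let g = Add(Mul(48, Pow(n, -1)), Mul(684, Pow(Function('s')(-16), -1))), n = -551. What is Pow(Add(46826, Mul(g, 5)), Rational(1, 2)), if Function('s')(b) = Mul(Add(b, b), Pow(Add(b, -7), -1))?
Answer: Mul(Rational(37, 2204), Pow(174873074, Rational(1, 2))) ≈ 222.00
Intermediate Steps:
Function('s')(b) = Mul(2, b, Pow(Add(-7, b), -1)) (Function('s')(b) = Mul(Mul(2, b), Pow(Add(-7, b), -1)) = Mul(2, b, Pow(Add(-7, b), -1)))
g = Rational(2166699, 4408) (g = Add(Mul(48, Pow(-551, -1)), Mul(684, Pow(Mul(2, -16, Pow(Add(-7, -16), -1)), -1))) = Add(Mul(48, Rational(-1, 551)), Mul(684, Pow(Mul(2, -16, Pow(-23, -1)), -1))) = Add(Rational(-48, 551), Mul(684, Pow(Mul(2, -16, Rational(-1, 23)), -1))) = Add(Rational(-48, 551), Mul(684, Pow(Rational(32, 23), -1))) = Add(Rational(-48, 551), Mul(684, Rational(23, 32))) = Add(Rational(-48, 551), Rational(3933, 8)) = Rational(2166699, 4408) ≈ 491.54)
Pow(Add(46826, Mul(g, 5)), Rational(1, 2)) = Pow(Add(46826, Mul(Rational(2166699, 4408), 5)), Rational(1, 2)) = Pow(Add(46826, Rational(10833495, 4408)), Rational(1, 2)) = Pow(Rational(217242503, 4408), Rational(1, 2)) = Mul(Rational(37, 2204), Pow(174873074, Rational(1, 2)))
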